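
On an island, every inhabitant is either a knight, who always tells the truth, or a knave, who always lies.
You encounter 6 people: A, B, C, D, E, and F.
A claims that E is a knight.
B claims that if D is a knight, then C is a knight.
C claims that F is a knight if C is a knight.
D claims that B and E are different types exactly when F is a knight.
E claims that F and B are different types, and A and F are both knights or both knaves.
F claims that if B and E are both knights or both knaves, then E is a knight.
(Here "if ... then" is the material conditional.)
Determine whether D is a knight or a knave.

D is a knight.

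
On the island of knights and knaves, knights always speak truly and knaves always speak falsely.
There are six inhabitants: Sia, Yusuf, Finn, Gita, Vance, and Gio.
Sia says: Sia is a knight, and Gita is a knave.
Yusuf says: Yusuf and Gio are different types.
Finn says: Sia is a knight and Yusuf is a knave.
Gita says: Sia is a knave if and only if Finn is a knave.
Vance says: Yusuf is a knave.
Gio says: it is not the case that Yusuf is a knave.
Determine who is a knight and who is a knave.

Sia is a knave, Yusuf is a knave, Finn is a knave, Gita is a knight, Vance is a knight, and Gio is a knave.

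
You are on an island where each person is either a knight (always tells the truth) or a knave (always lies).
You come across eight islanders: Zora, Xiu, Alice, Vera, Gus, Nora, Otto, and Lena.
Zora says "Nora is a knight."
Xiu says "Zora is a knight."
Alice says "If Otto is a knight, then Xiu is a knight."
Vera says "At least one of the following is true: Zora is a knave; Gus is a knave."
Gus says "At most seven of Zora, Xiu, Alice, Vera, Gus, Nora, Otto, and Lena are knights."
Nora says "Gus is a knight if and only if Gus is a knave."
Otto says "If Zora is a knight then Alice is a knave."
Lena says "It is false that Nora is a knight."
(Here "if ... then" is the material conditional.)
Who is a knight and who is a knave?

Knights: Vera, Gus, Otto, and Lena. Knaves: Zora, Xiu, Alice, and Nora.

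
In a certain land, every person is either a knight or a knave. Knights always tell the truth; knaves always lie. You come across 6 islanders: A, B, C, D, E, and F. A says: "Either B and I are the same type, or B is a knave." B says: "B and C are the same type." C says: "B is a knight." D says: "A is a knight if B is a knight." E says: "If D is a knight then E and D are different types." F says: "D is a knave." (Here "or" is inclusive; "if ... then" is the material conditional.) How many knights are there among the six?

4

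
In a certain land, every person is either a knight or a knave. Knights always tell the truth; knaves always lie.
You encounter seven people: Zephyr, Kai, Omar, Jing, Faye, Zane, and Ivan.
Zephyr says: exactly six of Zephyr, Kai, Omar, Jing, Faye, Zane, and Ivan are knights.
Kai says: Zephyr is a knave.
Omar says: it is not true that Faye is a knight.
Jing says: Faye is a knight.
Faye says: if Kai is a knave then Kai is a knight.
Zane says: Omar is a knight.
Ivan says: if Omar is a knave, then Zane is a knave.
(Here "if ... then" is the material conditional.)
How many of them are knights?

4

The unique consistent assignment is Zephyr=knave, Kai=knight, Omar=knave, Jing=knight, Faye=knight, Zane=knave, Ivan=knight.
That has 4 knights.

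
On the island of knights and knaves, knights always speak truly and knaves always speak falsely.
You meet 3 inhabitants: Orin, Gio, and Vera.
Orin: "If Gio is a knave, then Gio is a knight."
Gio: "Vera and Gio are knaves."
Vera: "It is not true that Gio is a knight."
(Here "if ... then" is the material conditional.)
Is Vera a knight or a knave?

Vera is a knight.

Consistent assignments: {Orin=knave, Gio=knave, Vera=knight}
In every consistent assignment, Vera is a knight.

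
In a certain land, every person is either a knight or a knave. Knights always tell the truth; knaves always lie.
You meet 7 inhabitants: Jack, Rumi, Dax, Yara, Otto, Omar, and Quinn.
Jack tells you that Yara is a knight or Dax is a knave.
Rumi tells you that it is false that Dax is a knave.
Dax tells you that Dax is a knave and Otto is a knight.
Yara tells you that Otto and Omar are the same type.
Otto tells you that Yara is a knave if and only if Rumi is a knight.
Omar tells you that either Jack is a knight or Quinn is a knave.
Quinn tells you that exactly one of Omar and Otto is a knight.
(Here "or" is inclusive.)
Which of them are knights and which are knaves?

Jack is a knight, so "Yara is a knight or Dax is a knave" must be True — and it is.
Rumi is a knave; "it is false that Dax is a knave" is false, as required.
Dax is a knave, and the claim "Dax is a knave and Otto is a knight" is indeed false.
Since Yara is a knave, "Otto and Omar are the same type" needs to be false, which holds.
Otto is a knave, so "Yara is a knave if and only if Rumi is a knight" must be false — and it is.
Since Omar is a knight, "either Jack is a knight or Quinn is a knave" needs to be True, which holds.
Quinn is a knight, and the claim "exactly one of Omar and Otto is a knight" is indeed True.

Jack is a knight, Rumi is a knave, Dax is a knave, Yara is a knave, Otto is a knave, Omar is a knight, and Quinn is a knight.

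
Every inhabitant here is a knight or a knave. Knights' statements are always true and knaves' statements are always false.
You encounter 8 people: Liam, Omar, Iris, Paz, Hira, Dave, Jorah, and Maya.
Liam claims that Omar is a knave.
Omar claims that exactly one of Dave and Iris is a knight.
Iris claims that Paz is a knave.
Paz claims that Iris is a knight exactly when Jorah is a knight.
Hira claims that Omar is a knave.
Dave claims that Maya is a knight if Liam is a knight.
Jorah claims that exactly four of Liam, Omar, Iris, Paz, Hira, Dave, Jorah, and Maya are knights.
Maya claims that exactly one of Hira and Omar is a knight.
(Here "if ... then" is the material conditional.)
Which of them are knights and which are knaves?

Knights: Liam, Iris, Hira, Dave, and Maya. Knaves: Omar, Paz, and Jorah.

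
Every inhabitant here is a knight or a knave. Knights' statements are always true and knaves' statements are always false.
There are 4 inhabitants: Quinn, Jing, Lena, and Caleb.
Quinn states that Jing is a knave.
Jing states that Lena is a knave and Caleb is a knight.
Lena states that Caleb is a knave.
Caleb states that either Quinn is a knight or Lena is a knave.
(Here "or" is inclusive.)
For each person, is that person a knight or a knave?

Quinn is a knave, Jing is a knight, Lena is a knave, and Caleb is a knight.

Suppose Quinn is a knight. Then Quinn's statement "Jing is a knave" would have to be true. Checking the 8 ways to assign the others, none is consistent with every speaker.
(For instance, with Jing=knight, Lena=knave, Caleb=knight, Quinn's claim "Jing is a knave" comes out false where it would need to be true.)
So Quinn must be a knave, making "Jing is a knave" false. Taking Quinn=knave, Jing=knight, Lena=knave, Caleb=knight, each remaining statement checks out:
  Jing (knight): "Lena is a knave and Caleb is a knight" — true. ✓
  Lena (knave): "Caleb is a knave" — false. ✓
  Caleb (knight): "either Quinn is a knight or Lena is a knave" — true. ✓
This is the unique consistent assignment.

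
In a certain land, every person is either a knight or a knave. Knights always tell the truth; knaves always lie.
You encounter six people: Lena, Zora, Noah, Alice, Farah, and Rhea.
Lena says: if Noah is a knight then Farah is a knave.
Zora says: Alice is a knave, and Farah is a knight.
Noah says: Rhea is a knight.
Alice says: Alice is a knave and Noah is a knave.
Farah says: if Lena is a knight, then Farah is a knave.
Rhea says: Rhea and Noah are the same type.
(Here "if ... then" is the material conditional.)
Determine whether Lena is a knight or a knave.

Consistent assignments: {Lena=knave, Zora=knight, Noah=knight, Alice=knave, Farah=knight, Rhea=knight}
In every consistent assignment, Lena is a knave.

Lena is a knave.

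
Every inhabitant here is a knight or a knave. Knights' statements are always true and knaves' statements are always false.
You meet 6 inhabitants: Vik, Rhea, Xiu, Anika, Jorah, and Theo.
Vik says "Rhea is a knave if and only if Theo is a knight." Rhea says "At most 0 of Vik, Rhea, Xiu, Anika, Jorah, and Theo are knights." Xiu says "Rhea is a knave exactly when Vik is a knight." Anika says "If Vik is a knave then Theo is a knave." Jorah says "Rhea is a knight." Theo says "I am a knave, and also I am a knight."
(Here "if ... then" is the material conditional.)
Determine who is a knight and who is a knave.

Knights: Anika. Knaves: Vik, Rhea, Xiu, Jorah, and Theo.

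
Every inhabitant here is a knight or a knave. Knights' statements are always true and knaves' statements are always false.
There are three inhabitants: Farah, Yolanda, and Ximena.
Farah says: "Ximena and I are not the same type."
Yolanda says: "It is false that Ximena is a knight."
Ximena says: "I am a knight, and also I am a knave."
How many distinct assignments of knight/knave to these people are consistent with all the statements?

2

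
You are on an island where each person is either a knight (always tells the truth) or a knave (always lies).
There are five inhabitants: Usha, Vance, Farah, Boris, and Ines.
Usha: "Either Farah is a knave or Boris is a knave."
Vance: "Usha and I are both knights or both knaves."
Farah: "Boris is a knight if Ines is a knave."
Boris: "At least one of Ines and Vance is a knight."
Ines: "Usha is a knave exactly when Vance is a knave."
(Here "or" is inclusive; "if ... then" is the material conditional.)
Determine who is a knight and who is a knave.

Usha is a knight, so "either Farah is a knave or Boris is a knave" must be True — and it is.
Vance is a knave; "Usha and I are both knights or both knaves" is false, as required.
Farah (knave): "Boris is a knight if Ines is a knave" — false. ✓
Boris is a knave, and the claim "at least one of Ines and Vance is a knight" is indeed false.
Ines is a knave, and the claim "Usha is a knave exactly when Vance is a knave" is indeed false.

Usha is a knight, Vance is a knave, Farah is a knave, Boris is a knave, and Ines is a knave.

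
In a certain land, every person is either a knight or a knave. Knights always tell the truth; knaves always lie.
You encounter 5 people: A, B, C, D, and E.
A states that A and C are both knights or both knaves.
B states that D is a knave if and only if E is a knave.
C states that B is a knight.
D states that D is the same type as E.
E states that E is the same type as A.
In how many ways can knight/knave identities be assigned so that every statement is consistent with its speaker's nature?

1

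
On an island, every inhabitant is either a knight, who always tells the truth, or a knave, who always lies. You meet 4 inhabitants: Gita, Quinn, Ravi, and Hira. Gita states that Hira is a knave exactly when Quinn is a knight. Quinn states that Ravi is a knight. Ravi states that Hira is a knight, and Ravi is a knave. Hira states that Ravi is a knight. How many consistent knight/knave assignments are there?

1

Consistent assignments:
  Gita=knave, Quinn=knave, Ravi=knave, Hira=knave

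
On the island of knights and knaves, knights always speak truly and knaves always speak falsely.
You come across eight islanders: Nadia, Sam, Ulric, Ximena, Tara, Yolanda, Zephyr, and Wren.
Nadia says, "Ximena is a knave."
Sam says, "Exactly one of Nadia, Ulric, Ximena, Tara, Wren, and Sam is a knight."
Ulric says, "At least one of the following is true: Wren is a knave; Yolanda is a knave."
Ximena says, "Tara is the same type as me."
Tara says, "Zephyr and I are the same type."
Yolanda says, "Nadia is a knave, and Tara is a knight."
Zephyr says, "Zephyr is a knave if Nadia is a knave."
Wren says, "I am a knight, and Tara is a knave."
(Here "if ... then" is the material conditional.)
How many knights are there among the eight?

4

The unique consistent assignment is Nadia=knight, Sam=knave, Ulric=knight, Ximena=knave, Tara=knight, Yolanda=knave, Zephyr=knight, Wren=knave.
That has 4 knights.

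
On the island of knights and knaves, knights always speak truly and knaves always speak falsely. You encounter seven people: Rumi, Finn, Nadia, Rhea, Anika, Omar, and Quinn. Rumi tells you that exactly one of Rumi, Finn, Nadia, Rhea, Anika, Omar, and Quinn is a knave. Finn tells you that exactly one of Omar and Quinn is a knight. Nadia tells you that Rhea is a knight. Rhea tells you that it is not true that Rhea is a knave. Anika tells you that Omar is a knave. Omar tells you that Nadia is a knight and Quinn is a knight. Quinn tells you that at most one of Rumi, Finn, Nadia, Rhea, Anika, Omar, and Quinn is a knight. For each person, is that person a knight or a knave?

Knights: Nadia, Rhea, and Anika. Knaves: Rumi, Finn, Omar, and Quinn.

Since Rumi is a knave, "exactly one of Rumi, Finn, Nadia, Rhea, Anika, Omar, and Quinn is a knave" needs to be false, which holds.
Finn is a knave, so "exactly one of Omar and Quinn is a knight" must be false — and it is.
Since Nadia is a knight, "Rhea is a knight" needs to be true, which holds.
Rhea is a knight, so "it is not true that Rhea is a knave" must be true — and it is.
Anika (knight): "Omar is a knave" — true. ✓
Since Omar is a knave, "Nadia is a knight and Quinn is a knight" needs to be false, which holds.
Quinn is a knave; "at most one of Rumi, Finn, Nadia, Rhea, Anika, Omar, and Quinn is a knight" is false, as required.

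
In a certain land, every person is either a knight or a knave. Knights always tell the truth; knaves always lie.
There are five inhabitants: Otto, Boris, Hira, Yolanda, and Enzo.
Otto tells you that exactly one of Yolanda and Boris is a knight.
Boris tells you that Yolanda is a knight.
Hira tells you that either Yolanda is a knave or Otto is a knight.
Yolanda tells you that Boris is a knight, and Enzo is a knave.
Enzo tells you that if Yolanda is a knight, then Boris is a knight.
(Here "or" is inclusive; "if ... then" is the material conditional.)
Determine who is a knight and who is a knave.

Otto is a knave, Boris is a knave, Hira is a knight, Yolanda is a knave, and Enzo is a knight.

Otto is a knave, so "exactly one of Yolanda and Boris is a knight" must be false — and it is.
Boris (knave): "Yolanda is a knight" — false. ✓
Hira is a knight, and the claim "either Yolanda is a knave or Otto is a knight" is indeed true.
Yolanda is a knave, so "Boris is a knight, and Enzo is a knave" must be false — and it is.
As a knight, Enzo's statement "if Yolanda is a knight, then Boris is a knight" should be true; it is.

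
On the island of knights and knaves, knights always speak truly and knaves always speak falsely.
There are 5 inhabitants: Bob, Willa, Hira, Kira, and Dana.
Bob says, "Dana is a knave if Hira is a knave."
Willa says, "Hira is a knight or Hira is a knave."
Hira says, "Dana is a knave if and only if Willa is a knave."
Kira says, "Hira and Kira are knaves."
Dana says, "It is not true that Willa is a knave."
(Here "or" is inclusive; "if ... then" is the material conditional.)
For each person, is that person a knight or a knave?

Suppose Bob is a knave. Then Bob's statement "Dana is a knave if Hira is a knave" would have to be false. Checking the 16 ways to assign the others, none is consistent with every speaker.
(For instance, with Willa=knight, Hira=knight, Kira=knave, Dana=knight, Bob's claim "Dana is a knave if Hira is a knave" comes out true where it would need to be false.)
So Bob must be a knight, making "Dana is a knave if Hira is a knave" true. Taking Bob=knight, Willa=knight, Hira=knight, Kira=knave, Dana=knight, each remaining statement checks out:
  Willa (knight): "Hira is a knight or Hira is a knave" — true. ✓
  Hira (knight): "Dana is a knave if and only if Willa is a knave" — true. ✓
  Kira (knave): "Hira and Kira are knaves" — false. ✓
  Dana (knight): "it is not true that Willa is a knave" — true. ✓
This is the unique consistent assignment.

Knights: Bob, Willa, Hira, and Dana. Knaves: Kira.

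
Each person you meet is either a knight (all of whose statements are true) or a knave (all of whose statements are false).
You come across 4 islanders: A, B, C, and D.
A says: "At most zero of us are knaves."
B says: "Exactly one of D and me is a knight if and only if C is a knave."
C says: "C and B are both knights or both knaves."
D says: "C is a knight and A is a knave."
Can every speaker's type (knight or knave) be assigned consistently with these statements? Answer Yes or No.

Yes

One consistent assignment: A=knave, B=knight, C=knight, D=knight.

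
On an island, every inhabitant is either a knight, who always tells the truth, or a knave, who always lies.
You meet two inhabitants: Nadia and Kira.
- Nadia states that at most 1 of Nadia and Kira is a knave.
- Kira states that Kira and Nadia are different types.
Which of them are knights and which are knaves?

Nadia is a knave and Kira is a knave.

Suppose Nadia is a knight. Then Nadia's statement "at most 1 of Nadia and Kira is a knave" would have to be true. Checking the 2 ways to assign the others, none is consistent with every speaker.
(For instance, with Kira=knave, Kira's claim "Kira and Nadia are different types" comes out true where it would need to be false.)
So Nadia must be a knave, making "at most 1 of Nadia and Kira is a knave" false. Taking Nadia=knave, Kira=knave, each remaining statement checks out:
  Kira (knave): "Kira and Nadia are different types" — false. ✓
This is the unique consistent assignment.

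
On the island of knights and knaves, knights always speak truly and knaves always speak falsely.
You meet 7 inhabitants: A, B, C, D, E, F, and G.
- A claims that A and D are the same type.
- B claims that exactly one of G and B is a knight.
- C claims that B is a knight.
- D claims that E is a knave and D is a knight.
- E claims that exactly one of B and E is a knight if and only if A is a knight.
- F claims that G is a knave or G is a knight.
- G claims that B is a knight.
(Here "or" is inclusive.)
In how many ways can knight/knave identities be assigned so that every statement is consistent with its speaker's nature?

1

Consistent assignments:
  A=knight, B=knave, C=knave, D=knight, E=knave, F=knight, G=knave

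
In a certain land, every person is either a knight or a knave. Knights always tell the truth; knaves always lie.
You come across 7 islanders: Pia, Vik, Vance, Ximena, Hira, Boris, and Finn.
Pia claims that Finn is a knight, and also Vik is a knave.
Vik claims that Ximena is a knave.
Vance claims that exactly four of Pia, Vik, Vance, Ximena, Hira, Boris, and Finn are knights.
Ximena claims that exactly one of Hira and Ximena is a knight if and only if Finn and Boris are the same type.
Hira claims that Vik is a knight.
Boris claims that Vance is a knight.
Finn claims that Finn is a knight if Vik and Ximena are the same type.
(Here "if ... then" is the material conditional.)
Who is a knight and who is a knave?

Pia is a knave, Vik is a knight, Vance is a knave, Ximena is a knave, Hira is a knight, Boris is a knave, and Finn is a knight.

Pia (knave): "Finn is a knight, and also Vik is a knave" — false. ✓
As a knight, Vik's statement "Ximena is a knave" should be True; it is.
Vance is a knave; "exactly four of Pia, Vik, Vance, Ximena, Hira, Boris, and Finn are knights" is false, as required.
Ximena is a knave; "exactly one of Hira and Ximena is a knight if and only if Finn and Boris are the same type" is false, as required.
Since Hira is a knight, "Vik is a knight" needs to be True, which holds.
Boris is a knave, so "Vance is a knight" must be false — and it is.
Since Finn is a knight, "Finn is a knight if Vik and Ximena are the same type" needs to be True, which holds.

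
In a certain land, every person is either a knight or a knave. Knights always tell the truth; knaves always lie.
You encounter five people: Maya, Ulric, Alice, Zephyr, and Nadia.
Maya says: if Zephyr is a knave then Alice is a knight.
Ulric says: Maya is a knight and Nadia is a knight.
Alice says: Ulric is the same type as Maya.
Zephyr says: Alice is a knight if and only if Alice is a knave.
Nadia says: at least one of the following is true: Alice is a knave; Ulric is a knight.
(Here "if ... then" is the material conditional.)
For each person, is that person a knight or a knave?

Maya is a knight, Ulric is a knight, Alice is a knight, Zephyr is a knave, and Nadia is a knight.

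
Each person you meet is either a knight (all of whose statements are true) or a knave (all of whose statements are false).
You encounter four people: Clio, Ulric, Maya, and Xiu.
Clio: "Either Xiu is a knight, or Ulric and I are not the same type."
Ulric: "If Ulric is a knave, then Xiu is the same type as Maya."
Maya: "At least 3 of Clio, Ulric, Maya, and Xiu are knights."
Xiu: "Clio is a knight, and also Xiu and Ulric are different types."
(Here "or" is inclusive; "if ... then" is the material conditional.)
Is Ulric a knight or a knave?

Ulric is a knave.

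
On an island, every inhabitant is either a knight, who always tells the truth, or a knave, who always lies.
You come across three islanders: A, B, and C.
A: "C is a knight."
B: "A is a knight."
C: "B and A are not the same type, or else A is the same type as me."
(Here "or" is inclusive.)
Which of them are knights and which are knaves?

A is a knight, B is a knight, and C is a knight.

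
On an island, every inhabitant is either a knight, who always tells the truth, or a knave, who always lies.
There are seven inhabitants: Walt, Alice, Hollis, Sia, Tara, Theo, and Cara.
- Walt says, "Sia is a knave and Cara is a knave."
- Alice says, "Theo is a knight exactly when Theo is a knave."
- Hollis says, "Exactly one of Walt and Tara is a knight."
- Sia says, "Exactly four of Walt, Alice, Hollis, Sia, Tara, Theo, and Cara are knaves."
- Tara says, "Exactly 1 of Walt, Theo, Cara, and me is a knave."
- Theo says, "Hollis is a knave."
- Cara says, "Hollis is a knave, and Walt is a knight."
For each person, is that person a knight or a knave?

Walt (knight): "Sia is a knave and Cara is a knave" — True. ✓
Alice (knave): "Theo is a knight exactly when Theo is a knave" — False. ✓
Hollis is a knight; "exactly one of Walt and Tara is a knight" is True, as required.
Sia is a knave, so "exactly four of Walt, Alice, Hollis, Sia, Tara, Theo, and Cara are knaves" must be False — and it is.
Tara is a knave; "exactly 1 of Walt, Theo, Cara, and me is a knave" is False, as required.
Theo (knave): "Hollis is a knave" — False. ✓
Cara is a knave, so "Hollis is a knave, and Walt is a knight" must be False — and it is.

Walt is a knight, Alice is a knave, Hollis is a knight, Sia is a knave, Tara is a knave, Theo is a knave, and Cara is a knave.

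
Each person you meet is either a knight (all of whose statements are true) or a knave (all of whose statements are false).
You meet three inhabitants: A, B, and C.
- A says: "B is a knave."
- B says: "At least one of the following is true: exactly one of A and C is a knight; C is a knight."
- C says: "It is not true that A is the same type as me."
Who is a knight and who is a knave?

A is a knave, B is a knight, and C is a knight.

Suppose A is a knight. Then A's statement "B is a knave" would have to be true. Checking the 4 ways to assign the others, none is consistent with every speaker.
(For instance, with B=knight, C=knight, A's claim "B is a knave" comes out false where it would need to be true.)
So A must be a knave, making "B is a knave" false. Taking A=knave, B=knight, C=knight, each remaining statement checks out:
  B (knight): "at least one of the following is true: exactly one of A and C is a knight; C is a knight" — true. ✓
  C (knight): "it is not true that A is the same type as me" — true. ✓
This is the unique consistent assignment.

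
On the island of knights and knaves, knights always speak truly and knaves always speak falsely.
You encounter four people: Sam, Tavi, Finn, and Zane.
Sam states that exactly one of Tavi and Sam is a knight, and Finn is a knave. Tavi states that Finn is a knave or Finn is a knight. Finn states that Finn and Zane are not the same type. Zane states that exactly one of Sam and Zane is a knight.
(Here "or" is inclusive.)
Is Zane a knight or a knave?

Zane is a knave.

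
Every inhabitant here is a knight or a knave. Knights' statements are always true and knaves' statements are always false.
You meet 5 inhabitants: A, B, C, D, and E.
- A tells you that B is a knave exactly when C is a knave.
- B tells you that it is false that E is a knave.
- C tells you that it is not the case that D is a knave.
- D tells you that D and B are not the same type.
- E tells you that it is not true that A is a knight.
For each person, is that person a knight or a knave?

Knights: A. Knaves: B, C, D, and E.

Suppose A is a knave. Then A's statement "B is a knave exactly when C is a knave" would have to be false. Checking the 16 ways to assign the others, none is consistent with every speaker.
(For instance, with B=knave, C=knave, D=knave, E=knave, A's claim "B is a knave exactly when C is a knave" comes out true where it would need to be false.)
So A must be a knight, making "B is a knave exactly when C is a knave" true. Taking A=knight, B=knave, C=knave, D=knave, E=knave, each remaining statement checks out:
  B (knave): "it is false that E is a knave" — false. ✓
  C (knave): "it is not the case that D is a knave" — false. ✓
  D (knave): "D and B are not the same type" — false. ✓
  E (knave): "it is not true that A is a knight" — false. ✓
This is the unique consistent assignment.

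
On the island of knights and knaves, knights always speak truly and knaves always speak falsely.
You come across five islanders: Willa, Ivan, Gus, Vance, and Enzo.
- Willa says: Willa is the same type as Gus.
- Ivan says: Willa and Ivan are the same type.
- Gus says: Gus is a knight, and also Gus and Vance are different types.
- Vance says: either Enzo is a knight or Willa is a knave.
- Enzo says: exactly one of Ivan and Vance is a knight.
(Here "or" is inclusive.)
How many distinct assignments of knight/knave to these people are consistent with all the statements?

1

Consistent assignments:
  Willa=knight, Ivan=knave, Gus=knight, Vance=knave, Enzo=knave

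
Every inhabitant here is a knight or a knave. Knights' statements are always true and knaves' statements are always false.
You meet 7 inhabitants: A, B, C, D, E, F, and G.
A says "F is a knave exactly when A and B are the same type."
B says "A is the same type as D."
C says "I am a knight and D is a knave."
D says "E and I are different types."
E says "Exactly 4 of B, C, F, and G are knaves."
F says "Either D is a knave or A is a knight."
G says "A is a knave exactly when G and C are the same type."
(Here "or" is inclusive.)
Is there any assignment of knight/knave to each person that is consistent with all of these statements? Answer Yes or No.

One consistent assignment: A=knight, B=knave, C=knave, D=knave, E=knave, F=knight, G=knight.

Yes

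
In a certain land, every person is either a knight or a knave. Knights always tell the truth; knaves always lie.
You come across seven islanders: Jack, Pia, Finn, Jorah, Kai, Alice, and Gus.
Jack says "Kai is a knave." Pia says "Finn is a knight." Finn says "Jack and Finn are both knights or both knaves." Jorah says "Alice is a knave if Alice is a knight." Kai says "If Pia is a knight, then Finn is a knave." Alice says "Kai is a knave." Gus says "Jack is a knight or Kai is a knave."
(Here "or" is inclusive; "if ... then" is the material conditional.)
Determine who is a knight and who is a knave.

Knights: Jack, Pia, Finn, Alice, and Gus. Knaves: Jorah and Kai.

Jack is a knight, and the claim "Kai is a knave" is indeed True.
Pia is a knight, so "Finn is a knight" must be True — and it is.
Finn (knight): "Jack and Finn are both knights or both knaves" — True. ✓
Jorah is a knave; "Alice is a knave if Alice is a knight" is False, as required.
Kai is a knave, so "if Pia is a knight, then Finn is a knave" must be False — and it is.
Alice (knight): "Kai is a knave" — True. ✓
Gus is a knight; "Jack is a knight or Kai is a knave" is True, as required.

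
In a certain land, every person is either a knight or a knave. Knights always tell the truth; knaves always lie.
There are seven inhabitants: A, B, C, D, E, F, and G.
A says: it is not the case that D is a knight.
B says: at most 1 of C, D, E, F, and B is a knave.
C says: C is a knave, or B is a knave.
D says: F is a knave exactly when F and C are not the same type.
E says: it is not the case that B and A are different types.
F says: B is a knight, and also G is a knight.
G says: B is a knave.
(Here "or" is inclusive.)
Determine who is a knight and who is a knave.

A is a knave, so "it is not the case that D is a knight" must be False — and it is.
B is a knave; "at most 1 of C, D, E, F, and B is a knave" is False, as required.
As a knight, C's statement "C is a knave, or B is a knave" should be True; it is.
As a knight, D's statement "F is a knave exactly when F and C are not the same type" should be True; it is.
E is a knight; "it is not the case that B and A are different types" is True, as required.
F is a knave, so "B is a knight, and also G is a knight" must be False — and it is.
As a knight, G's statement "B is a knave" should be True; it is.

Knights: C, D, E, and G. Knaves: A, B, and F.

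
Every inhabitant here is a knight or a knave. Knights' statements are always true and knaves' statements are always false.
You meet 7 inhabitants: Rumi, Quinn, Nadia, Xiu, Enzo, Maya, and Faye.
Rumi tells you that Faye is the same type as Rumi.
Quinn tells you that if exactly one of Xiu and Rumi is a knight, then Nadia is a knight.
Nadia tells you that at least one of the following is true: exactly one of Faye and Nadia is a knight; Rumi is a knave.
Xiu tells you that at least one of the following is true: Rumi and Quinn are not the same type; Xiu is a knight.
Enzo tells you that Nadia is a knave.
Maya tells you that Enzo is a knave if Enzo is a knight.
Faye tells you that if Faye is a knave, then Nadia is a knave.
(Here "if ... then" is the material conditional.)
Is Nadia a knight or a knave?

Consistent assignments: {Rumi=knave, Quinn=knight, Nadia=knight, Xiu=knight, Enzo=knave, Maya=knight, Faye=knight}
In every consistent assignment, Nadia is a knight.

Nadia is a knight.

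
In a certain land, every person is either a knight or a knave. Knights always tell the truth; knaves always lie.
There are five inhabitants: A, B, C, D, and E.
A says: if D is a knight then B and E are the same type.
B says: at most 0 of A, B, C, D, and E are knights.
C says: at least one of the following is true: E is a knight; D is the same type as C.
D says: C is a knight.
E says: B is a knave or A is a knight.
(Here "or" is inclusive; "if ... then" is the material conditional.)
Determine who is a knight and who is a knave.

A is a knave, B is a knave, C is a knight, D is a knight, and E is a knight.

As a knave, A's statement "if D is a knight then B and E are the same type" should be false; it is.
As a knave, B's statement "at most 0 of A, B, C, D, and E are knights" should be false; it is.
Since C is a knight, "at least one of the following is true: E is a knight; D is the same type as C" needs to be true, which holds.
D (knight): "C is a knight" — true. ✓
E is a knight; "B is a knave or A is a knight" is true, as required.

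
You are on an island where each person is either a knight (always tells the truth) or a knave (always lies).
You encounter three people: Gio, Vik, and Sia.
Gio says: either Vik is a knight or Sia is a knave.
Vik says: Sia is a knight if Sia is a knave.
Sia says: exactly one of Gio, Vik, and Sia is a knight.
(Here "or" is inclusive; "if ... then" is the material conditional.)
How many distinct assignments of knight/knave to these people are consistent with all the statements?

0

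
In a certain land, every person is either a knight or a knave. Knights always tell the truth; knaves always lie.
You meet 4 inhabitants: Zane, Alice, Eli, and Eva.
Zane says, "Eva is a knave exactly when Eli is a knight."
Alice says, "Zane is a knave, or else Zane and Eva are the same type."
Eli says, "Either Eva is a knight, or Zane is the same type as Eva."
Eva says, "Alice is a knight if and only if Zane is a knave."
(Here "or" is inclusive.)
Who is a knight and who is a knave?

Zane is a knave, and the claim "Eva is a knave exactly when Eli is a knight" is indeed false.
Alice is a knight, and the claim "Zane is a knave, or else Zane and Eva are the same type" is indeed True.
Eli is a knight, and the claim "either Eva is a knight, or Zane is the same type as Eva" is indeed True.
Eva is a knight, so "Alice is a knight if and only if Zane is a knave" must be True — and it is.

Zane is a knave, Alice is a knight, Eli is a knight, and Eva is a knight.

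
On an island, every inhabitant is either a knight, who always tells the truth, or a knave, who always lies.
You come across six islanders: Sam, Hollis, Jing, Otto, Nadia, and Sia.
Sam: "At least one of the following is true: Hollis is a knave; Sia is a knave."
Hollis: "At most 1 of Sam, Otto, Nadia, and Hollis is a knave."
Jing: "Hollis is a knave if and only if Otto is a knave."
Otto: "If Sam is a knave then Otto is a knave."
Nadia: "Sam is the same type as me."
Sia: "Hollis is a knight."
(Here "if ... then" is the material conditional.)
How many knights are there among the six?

The unique consistent assignment is Sam=knight, Hollis=knave, Jing=knave, Otto=knight, Nadia=knave, Sia=knave.
That has 2 knights.

2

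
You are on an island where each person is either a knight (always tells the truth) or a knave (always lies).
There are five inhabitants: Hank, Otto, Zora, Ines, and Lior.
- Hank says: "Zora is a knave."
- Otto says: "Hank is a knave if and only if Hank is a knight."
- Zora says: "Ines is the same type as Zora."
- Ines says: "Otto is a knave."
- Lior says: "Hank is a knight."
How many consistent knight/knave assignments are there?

2

Consistent assignments:
  Hank=knight, Otto=knave, Zora=knave, Ines=knight, Lior=knight
  Hank=knave, Otto=knave, Zora=knight, Ines=knight, Lior=knave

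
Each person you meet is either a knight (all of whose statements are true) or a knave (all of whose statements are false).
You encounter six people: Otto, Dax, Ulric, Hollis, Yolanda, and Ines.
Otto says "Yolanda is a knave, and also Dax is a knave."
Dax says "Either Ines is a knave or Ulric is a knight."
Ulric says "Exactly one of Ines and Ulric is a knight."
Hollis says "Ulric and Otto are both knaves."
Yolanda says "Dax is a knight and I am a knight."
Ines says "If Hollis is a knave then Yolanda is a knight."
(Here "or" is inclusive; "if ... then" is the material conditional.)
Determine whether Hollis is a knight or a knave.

Consistent assignments: {Otto=knave, Dax=knight, Ulric=knight, Hollis=knave, Yolanda=knave, Ines=knave}
In every consistent assignment, Hollis is a knave.

Hollis is a knave.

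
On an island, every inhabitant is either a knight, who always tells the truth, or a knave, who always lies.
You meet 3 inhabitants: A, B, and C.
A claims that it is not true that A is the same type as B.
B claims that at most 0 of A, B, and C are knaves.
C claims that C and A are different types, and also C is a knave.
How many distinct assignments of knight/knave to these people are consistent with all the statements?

1

Consistent assignments:
  A=knave, B=knave, C=knave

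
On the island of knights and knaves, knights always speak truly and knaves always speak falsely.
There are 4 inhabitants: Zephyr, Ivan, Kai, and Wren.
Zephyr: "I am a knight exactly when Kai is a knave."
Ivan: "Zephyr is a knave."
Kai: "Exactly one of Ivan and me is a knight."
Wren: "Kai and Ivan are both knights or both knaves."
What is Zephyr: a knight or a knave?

Zephyr is a knight.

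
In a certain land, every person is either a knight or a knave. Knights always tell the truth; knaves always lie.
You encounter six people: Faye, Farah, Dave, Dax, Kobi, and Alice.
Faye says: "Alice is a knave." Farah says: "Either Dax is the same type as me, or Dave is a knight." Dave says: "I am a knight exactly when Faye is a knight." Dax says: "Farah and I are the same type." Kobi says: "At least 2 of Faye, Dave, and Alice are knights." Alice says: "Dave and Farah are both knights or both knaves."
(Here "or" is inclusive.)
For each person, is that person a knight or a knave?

Faye is a knight, so "Alice is a knave" must be True — and it is.
Farah is a knight; "either Dax is the same type as me, or Dave is a knight" is True, as required.
Dave (knave): "I am a knight exactly when Faye is a knight" — false. ✓
Dax is a knight; "Farah and I are the same type" is True, as required.
Kobi (knave): "at least 2 of Faye, Dave, and Alice are knights" — false. ✓
Since Alice is a knave, "Dave and Farah are both knights or both knaves" needs to be false, which holds.

Knights: Faye, Farah, and Dax. Knaves: Dave, Kobi, and Alice.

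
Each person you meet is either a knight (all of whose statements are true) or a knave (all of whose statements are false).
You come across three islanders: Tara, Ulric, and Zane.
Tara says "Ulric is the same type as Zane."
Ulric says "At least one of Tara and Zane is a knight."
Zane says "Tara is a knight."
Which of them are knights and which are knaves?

Knights: Tara, Ulric, and Zane. Knaves: none.

Tara is a knight; "Ulric is the same type as Zane" is true, as required.
Ulric (knight): "at least one of Tara and Zane is a knight" — true. ✓
Zane (knight): "Tara is a knight" — true. ✓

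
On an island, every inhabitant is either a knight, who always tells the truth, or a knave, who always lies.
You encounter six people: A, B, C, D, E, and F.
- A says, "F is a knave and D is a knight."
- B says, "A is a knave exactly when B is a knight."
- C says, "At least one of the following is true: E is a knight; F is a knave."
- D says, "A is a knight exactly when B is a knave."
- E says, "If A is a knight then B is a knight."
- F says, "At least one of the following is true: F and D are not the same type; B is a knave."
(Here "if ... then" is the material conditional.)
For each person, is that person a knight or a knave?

A is a knave, B is a knave, C is a knight, D is a knave, E is a knight, and F is a knight.

As a knave, A's statement "F is a knave and D is a knight" should be False; it is.
B is a knave; "A is a knave exactly when B is a knight" is False, as required.
C is a knight, so "at least one of the following is true: E is a knight; F is a knave" must be True — and it is.
D is a knave, and the claim "A is a knight exactly when B is a knave" is indeed False.
E is a knight; "if A is a knight then B is a knight" is True, as required.
F is a knight, and the claim "at least one of the following is true: F and D are not the same type; B is a knave" is indeed True.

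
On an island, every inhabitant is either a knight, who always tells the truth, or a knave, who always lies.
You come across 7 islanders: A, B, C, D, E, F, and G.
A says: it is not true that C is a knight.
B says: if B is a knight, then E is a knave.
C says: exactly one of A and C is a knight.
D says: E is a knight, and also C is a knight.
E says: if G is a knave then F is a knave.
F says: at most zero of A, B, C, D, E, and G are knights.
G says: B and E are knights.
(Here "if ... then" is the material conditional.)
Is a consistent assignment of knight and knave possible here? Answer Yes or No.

No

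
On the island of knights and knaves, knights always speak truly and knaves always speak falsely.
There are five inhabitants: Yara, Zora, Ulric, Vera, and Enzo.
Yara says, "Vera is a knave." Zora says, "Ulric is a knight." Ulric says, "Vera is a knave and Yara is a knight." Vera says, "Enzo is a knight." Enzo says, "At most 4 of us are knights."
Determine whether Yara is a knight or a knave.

Yara is a knave.

Consistent assignments: {Yara=knave, Zora=knave, Ulric=knave, Vera=knight, Enzo=knight}
In every consistent assignment, Yara is a knave.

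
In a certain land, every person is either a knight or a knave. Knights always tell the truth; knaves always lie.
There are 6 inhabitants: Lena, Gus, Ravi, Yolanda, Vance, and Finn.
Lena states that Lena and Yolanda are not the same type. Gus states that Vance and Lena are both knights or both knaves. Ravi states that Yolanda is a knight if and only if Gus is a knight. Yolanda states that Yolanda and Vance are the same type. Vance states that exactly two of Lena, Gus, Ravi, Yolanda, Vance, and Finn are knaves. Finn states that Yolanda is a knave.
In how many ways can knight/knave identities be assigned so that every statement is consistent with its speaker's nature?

1

Consistent assignments:
  Lena=knight, Gus=knight, Ravi=knave, Yolanda=knave, Vance=knight, Finn=knight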